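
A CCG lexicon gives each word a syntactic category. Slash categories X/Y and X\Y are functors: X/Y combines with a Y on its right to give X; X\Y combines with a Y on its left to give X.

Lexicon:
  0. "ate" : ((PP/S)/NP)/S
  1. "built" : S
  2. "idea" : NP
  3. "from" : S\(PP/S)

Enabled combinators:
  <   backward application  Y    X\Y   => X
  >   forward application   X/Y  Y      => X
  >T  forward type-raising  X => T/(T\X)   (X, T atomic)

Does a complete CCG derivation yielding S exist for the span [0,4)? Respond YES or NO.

[0,4] S   <
  [0,3] PP/S   >
    [0,2] (PP/S)/NP   >
      [0,1] "ate" : ((PP/S)/NP)/S
      [1,2] "built" : S
    [2,3] "idea" : NP
  [3,4] "from" : S\(PP/S)

YES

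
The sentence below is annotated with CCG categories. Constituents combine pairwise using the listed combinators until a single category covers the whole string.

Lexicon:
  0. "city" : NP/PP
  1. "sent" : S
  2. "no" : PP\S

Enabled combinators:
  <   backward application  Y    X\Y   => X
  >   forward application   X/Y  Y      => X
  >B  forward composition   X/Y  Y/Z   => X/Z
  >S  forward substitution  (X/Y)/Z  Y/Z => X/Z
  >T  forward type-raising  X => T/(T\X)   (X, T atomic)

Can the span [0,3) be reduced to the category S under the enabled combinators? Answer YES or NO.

NO

NP/PP S PP\S
CKY chart[0,3] = {N/(N\NP), NP, NP/(NP\NP), NP/(PP\PP), PP/(PP\NP), S/(S\NP)}; S ∉ chart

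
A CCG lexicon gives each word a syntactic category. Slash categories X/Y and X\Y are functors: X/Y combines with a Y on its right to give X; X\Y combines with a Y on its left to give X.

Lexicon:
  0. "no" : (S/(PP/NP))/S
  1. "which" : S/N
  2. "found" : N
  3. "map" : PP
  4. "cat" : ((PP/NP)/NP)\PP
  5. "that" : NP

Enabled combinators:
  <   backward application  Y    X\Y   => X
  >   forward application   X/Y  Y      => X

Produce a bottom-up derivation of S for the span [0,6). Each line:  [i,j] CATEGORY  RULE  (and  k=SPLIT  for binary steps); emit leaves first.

[0,1] (S/(PP/NP))/S  lex  "no"
[1,2] S/N  lex  "which"
[2,3] N  lex  "found"
[1,3] S  >  k=2
[0,3] S/(PP/NP)  >  k=1
[3,4] PP  lex  "map"
[4,5] ((PP/NP)/NP)\PP  lex  "cat"
[3,5] (PP/NP)/NP  <  k=4
[5,6] NP  lex  "that"
[3,6] PP/NP  >  k=5
[0,6] S  >  k=3

[0,6] S   >
  [0,3] S/(PP/NP)   >
    [0,1] "no" : (S/(PP/NP))/S
    [1,3] S   >
      [1,2] "which" : S/N
      [2,3] "found" : N
  [3,6] PP/NP   >
    [3,5] (PP/NP)/NP   <
      [3,4] "map" : PP
      [4,5] "cat" : ((PP/NP)/NP)\PP
    [5,6] "that" : NP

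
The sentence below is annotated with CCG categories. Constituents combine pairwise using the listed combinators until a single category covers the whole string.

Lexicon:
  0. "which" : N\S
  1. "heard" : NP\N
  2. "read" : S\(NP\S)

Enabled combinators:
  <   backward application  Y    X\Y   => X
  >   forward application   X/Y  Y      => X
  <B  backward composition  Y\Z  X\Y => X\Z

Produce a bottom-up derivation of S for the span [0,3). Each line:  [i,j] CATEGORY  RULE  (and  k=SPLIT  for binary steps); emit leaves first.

[0,1] N\S  lex  "which"
[1,2] NP\N  lex  "heard"
[0,2] NP\S  <B  k=1
[2,3] S\(NP\S)  lex  "read"
[0,3] S  <  k=2

[0,3] S   <
  [0,2] NP\S   <B
    [0,1] "which" : N\S
    [1,2] "heard" : NP\N
  [2,3] "read" : S\(NP\S)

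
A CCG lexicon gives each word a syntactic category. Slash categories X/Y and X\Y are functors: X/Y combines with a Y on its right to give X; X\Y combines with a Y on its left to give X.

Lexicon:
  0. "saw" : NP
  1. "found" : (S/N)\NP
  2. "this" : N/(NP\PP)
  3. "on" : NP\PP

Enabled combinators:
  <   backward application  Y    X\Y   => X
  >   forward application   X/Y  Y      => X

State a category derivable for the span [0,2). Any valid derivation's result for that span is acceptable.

[0,4] S   >
  [0,2] S/N   <
    [0,1] "saw" : NP
    [1,2] "found" : (S/N)\NP
  [2,4] N   >
    [2,3] "this" : N/(NP\PP)
    [3,4] "on" : NP\PP

S/N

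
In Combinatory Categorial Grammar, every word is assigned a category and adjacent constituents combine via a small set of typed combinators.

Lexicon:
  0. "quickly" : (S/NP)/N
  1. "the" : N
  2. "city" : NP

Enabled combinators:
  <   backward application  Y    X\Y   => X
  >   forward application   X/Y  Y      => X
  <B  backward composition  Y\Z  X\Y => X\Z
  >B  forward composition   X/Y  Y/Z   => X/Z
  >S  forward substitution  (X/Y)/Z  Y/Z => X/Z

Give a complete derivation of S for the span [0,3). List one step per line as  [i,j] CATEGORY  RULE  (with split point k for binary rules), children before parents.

[0,1] (S/NP)/N  lex  "quickly"
[1,2] N  lex  "the"
[0,2] S/NP  >  k=1
[2,3] NP  lex  "city"
[0,3] S  >  k=2

[0,3] S   >
  [0,2] S/NP   >
    [0,1] "quickly" : (S/NP)/N
    [1,2] "the" : N
  [2,3] "city" : NP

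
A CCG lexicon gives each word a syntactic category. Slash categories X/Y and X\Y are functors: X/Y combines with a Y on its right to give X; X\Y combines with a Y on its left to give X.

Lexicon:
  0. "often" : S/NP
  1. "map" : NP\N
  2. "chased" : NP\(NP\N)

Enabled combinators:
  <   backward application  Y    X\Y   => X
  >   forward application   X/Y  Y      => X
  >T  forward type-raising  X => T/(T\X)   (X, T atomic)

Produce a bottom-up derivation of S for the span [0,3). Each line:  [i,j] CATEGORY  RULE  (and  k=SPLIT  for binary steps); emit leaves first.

[0,3] S   >
  [0,1] "often" : S/NP
  [1,3] NP   <
    [1,2] "map" : NP\N
    [2,3] "chased" : NP\(NP\N)

[0,1] S/NP  lex  "often"
[1,2] NP\N  lex  "map"
[2,3] NP\(NP\N)  lex  "chased"
[1,3] NP  <  k=2
[0,3] S  >  k=1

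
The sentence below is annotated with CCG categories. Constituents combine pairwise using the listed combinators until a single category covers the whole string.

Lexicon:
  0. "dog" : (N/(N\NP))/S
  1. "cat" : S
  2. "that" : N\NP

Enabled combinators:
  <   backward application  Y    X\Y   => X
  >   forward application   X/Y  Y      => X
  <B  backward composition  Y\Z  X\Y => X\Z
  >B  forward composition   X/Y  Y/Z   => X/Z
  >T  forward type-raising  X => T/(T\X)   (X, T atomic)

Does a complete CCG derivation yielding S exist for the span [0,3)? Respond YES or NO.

NO

(N/(N\NP))/S S N\NP
CKY chart[0,3] = {N, N/(N\N), NP/(NP\N), PP/(PP\N), S/(S\N)}; S ∉ chart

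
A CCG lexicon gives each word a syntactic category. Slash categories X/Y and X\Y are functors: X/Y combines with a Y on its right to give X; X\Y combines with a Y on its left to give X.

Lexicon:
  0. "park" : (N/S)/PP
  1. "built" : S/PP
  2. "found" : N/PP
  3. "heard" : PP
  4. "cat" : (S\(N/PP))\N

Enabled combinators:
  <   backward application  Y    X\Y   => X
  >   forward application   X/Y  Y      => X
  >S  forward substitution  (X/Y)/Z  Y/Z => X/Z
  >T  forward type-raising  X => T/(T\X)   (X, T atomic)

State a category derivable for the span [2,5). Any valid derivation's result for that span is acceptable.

S\(N/PP)

[0,5] S   <
  [0,2] N/PP   >S
    [0,1] "park" : (N/S)/PP
    [1,2] "built" : S/PP
  [2,5] S\(N/PP)   <
    [2,4] N   >
      [2,3] "found" : N/PP
      [3,4] "heard" : PP
    [4,5] "cat" : (S\(N/PP))\N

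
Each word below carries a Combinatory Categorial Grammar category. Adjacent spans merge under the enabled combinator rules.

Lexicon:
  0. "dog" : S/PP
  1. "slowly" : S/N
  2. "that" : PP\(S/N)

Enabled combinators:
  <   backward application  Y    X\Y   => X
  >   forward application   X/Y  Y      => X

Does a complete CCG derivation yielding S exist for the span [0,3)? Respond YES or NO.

YES

[0,3] S   >
  [0,1] "dog" : S/PP
  [1,3] PP   <
    [1,2] "slowly" : S/N
    [2,3] "that" : PP\(S/N)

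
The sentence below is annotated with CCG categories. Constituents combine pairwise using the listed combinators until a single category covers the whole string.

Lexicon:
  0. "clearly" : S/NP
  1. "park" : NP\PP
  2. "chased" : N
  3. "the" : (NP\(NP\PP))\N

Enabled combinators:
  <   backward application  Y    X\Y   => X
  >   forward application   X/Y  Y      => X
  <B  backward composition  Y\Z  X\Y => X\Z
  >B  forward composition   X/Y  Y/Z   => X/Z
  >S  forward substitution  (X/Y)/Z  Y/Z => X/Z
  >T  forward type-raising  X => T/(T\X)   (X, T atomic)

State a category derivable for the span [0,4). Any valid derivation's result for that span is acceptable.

[0,4] S   >
  [0,1] "clearly" : S/NP
  [1,4] NP   <
    [1,2] "park" : NP\PP
    [2,4] NP\(NP\PP)   <
      [2,3] "chased" : N
      [3,4] "the" : (NP\(NP\PP))\N

S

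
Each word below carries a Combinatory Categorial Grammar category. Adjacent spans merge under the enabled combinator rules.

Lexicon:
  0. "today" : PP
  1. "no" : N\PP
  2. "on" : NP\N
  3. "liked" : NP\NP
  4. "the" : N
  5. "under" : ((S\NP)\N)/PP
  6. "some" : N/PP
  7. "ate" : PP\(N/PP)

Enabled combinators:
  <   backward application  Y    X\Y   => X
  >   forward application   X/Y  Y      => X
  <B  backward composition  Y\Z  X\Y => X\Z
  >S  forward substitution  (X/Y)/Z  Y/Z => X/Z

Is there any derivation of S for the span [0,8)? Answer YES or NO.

[0,8] S   <
  [0,4] NP   <
    [0,2] N   <
      [0,1] "today" : PP
      [1,2] "no" : N\PP
    [2,4] NP\N   <B
      [2,3] "on" : NP\N
      [3,4] "liked" : NP\NP
  [4,8] S\NP   <
    [4,5] "the" : N
    [5,8] (S\NP)\N   >
      [5,6] "under" : ((S\NP)\N)/PP
      [6,8] PP   <
        [6,7] "some" : N/PP
        [7,8] "ate" : PP\(N/PP)

YES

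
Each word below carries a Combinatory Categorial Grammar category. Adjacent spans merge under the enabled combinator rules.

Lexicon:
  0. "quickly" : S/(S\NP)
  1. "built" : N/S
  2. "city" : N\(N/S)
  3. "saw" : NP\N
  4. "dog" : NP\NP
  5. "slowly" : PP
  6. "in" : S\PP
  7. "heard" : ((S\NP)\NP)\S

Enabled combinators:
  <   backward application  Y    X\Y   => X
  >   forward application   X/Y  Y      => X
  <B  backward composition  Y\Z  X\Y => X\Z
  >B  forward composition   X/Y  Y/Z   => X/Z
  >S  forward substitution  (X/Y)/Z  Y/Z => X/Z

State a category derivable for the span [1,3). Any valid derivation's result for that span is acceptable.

[0,8] S   >
  [0,1] "quickly" : S/(S\NP)
  [1,8] S\NP   <
    [1,5] NP   <
      [1,3] N   <
        [1,2] "built" : N/S
        [2,3] "city" : N\(N/S)
      [3,5] NP\N   <B
        [3,4] "saw" : NP\N
        [4,5] "dog" : NP\NP
    [5,8] (S\NP)\NP   <
      [5,7] S   <
        [5,6] "slowly" : PP
        [6,7] "in" : S\PP
      [7,8] "heard" : ((S\NP)\NP)\S

N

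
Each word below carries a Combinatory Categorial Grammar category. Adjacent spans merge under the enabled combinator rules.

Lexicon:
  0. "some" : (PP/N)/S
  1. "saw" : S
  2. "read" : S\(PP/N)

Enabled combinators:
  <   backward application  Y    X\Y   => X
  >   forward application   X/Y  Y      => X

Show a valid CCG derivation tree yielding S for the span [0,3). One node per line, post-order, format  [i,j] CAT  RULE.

[0,1] (PP/N)/S  lex  "some"
[1,2] S  lex  "saw"
[0,2] PP/N  >  k=1
[2,3] S\(PP/N)  lex  "read"
[0,3] S  <  k=2

[0,3] S   <
  [0,2] PP/N   >
    [0,1] "some" : (PP/N)/S
    [1,2] "saw" : S
  [2,3] "read" : S\(PP/N)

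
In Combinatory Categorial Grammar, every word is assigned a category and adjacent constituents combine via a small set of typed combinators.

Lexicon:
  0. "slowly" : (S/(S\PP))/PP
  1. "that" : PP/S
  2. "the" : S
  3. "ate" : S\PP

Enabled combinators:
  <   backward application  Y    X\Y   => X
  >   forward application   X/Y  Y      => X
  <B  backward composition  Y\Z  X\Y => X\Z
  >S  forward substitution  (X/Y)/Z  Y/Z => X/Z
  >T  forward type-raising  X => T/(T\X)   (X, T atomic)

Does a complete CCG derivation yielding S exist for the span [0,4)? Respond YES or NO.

[0,4] S   >
  [0,3] S/(S\PP)   >
    [0,1] "slowly" : (S/(S\PP))/PP
    [1,3] PP   >
      [1,2] "that" : PP/S
      [2,3] "the" : S
  [3,4] "ate" : S\PP

YES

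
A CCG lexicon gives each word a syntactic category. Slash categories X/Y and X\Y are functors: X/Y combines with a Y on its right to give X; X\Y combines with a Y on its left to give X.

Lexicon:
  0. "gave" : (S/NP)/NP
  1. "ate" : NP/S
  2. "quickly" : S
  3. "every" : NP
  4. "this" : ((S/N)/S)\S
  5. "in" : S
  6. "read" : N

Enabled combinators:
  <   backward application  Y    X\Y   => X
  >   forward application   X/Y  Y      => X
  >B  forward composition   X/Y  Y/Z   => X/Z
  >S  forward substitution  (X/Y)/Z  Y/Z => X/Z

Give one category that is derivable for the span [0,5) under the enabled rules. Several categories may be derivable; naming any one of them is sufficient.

(S/N)/S

[0,7] S   >
  [0,6] S/N   >
    [0,5] (S/N)/S   <
      [0,4] S   >
        [0,3] S/NP   >
          [0,1] "gave" : (S/NP)/NP
          [1,3] NP   >
            [1,2] "ate" : NP/S
            [2,3] "quickly" : S
        [3,4] "every" : NP
      [4,5] "this" : ((S/N)/S)\S
    [5,6] "in" : S
  [6,7] "read" : N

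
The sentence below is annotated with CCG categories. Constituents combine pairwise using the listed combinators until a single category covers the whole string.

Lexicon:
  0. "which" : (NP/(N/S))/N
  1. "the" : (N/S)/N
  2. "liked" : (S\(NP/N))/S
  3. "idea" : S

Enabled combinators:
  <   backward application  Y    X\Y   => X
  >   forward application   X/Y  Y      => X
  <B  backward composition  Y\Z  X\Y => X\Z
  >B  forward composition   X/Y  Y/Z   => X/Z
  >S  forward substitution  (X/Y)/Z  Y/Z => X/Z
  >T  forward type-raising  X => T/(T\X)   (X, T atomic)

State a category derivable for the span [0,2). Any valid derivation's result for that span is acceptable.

[0,4] S   <
  [0,2] NP/N   >S
    [0,1] "which" : (NP/(N/S))/N
    [1,2] "the" : (N/S)/N
  [2,4] S\(NP/N)   >
    [2,3] "liked" : (S\(NP/N))/S
    [3,4] "idea" : S

NP/N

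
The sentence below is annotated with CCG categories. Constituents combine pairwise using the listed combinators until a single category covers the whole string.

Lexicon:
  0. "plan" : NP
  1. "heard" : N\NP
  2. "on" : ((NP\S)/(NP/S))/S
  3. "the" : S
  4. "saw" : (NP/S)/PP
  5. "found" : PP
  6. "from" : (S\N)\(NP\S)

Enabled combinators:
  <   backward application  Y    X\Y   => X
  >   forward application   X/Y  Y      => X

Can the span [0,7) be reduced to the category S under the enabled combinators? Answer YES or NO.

[0,7] S   <
  [0,2] N   <
    [0,1] "plan" : NP
    [1,2] "heard" : N\NP
  [2,7] S\N   <
    [2,6] NP\S   >
      [2,4] (NP\S)/(NP/S)   >
        [2,3] "on" : ((NP\S)/(NP/S))/S
        [3,4] "the" : S
      [4,6] NP/S   >
        [4,5] "saw" : (NP/S)/PP
        [5,6] "found" : PP
    [6,7] "from" : (S\N)\(NP\S)

YES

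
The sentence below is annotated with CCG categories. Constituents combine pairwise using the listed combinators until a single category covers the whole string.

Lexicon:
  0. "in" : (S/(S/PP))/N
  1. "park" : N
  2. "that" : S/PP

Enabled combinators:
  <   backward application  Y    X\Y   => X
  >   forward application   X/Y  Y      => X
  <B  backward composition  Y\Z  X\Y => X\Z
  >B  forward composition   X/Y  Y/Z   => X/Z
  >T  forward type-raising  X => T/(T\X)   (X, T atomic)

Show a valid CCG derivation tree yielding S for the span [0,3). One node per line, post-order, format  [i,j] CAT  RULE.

[0,3] S   >
  [0,2] S/(S/PP)   >
    [0,1] "in" : (S/(S/PP))/N
    [1,2] "park" : N
  [2,3] "that" : S/PP

[0,1] (S/(S/PP))/N  lex  "in"
[1,2] N  lex  "park"
[0,2] S/(S/PP)  >  k=1
[2,3] S/PP  lex  "that"
[0,3] S  >  k=2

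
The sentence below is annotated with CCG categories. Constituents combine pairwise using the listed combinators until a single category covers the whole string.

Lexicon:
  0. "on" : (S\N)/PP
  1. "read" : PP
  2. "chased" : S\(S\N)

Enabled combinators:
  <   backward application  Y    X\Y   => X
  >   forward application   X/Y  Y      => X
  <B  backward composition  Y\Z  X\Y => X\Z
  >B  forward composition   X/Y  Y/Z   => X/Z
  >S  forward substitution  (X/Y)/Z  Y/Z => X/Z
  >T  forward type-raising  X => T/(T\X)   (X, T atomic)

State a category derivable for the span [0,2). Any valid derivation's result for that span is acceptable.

[0,3] S   <
  [0,2] S\N   >
    [0,1] "on" : (S\N)/PP
    [1,2] "read" : PP
  [2,3] "chased" : S\(S\N)

S\N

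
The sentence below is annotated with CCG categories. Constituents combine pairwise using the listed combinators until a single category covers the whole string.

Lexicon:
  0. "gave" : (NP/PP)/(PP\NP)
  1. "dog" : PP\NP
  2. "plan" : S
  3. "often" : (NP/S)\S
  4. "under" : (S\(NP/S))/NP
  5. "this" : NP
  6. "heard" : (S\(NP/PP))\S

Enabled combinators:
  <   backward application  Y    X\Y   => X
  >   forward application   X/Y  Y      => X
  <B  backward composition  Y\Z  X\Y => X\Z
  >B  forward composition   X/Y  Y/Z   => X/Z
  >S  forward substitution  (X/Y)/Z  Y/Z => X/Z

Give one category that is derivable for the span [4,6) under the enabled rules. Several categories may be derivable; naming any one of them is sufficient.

S\(NP/S)

[0,7] S   <
  [0,2] NP/PP   >
    [0,1] "gave" : (NP/PP)/(PP\NP)
    [1,2] "dog" : PP\NP
  [2,7] S\(NP/PP)   <
    [2,6] S   <
      [2,4] NP/S   <
        [2,3] "plan" : S
        [3,4] "often" : (NP/S)\S
      [4,6] S\(NP/S)   >
        [4,5] "under" : (S\(NP/S))/NP
        [5,6] "this" : NP
    [6,7] "heard" : (S\(NP/PP))\S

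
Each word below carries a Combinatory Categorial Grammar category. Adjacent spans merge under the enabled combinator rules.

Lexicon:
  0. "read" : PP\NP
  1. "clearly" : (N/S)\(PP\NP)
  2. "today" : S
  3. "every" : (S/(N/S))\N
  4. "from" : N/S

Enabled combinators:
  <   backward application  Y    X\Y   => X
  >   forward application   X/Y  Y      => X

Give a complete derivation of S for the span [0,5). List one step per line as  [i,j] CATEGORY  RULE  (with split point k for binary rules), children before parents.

[0,1] PP\NP  lex  "read"
[1,2] (N/S)\(PP\NP)  lex  "clearly"
[0,2] N/S  <  k=1
[2,3] S  lex  "today"
[0,3] N  >  k=2
[3,4] (S/(N/S))\N  lex  "every"
[0,4] S/(N/S)  <  k=3
[4,5] N/S  lex  "from"
[0,5] S  >  k=4

[0,5] S   >
  [0,4] S/(N/S)   <
    [0,3] N   >
      [0,2] N/S   <
        [0,1] "read" : PP\NP
        [1,2] "clearly" : (N/S)\(PP\NP)
      [2,3] "today" : S
    [3,4] "every" : (S/(N/S))\N
  [4,5] "from" : N/S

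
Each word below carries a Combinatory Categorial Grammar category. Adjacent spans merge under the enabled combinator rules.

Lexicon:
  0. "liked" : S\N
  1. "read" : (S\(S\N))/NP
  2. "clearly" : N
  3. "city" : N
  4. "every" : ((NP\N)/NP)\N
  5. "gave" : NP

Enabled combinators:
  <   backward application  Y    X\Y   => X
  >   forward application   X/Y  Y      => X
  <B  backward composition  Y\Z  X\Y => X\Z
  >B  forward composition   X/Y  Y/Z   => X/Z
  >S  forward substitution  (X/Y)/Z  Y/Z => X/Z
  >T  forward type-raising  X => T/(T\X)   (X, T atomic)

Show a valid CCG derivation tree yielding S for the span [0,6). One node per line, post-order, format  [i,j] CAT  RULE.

[0,6] S   <
  [0,1] "liked" : S\N
  [1,6] S\(S\N)   >
    [1,2] "read" : (S\(S\N))/NP
    [2,6] NP   <
      [2,3] "clearly" : N
      [3,6] NP\N   >
        [3,5] (NP\N)/NP   <
          [3,4] "city" : N
          [4,5] "every" : ((NP\N)/NP)\N
        [5,6] "gave" : NP

[0,1] S\N  lex  "liked"
[1,2] (S\(S\N))/NP  lex  "read"
[2,3] N  lex  "clearly"
[3,4] N  lex  "city"
[4,5] ((NP\N)/NP)\N  lex  "every"
[3,5] (NP\N)/NP  <  k=4
[5,6] NP  lex  "gave"
[3,6] NP\N  >  k=5
[2,6] NP  <  k=3
[1,6] S\(S\N)  >  k=2
[0,6] S  <  k=1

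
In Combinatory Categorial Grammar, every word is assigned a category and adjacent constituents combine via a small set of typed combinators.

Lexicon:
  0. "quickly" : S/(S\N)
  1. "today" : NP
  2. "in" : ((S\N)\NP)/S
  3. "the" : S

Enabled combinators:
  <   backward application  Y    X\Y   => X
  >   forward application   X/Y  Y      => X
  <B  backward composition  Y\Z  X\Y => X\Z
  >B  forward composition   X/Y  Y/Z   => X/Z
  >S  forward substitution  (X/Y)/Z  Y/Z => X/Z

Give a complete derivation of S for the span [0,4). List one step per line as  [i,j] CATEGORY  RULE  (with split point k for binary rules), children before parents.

[0,4] S   >
  [0,1] "quickly" : S/(S\N)
  [1,4] S\N   <
    [1,2] "today" : NP
    [2,4] (S\N)\NP   >
      [2,3] "in" : ((S\N)\NP)/S
      [3,4] "the" : S

[0,1] S/(S\N)  lex  "quickly"
[1,2] NP  lex  "today"
[2,3] ((S\N)\NP)/S  lex  "in"
[3,4] S  lex  "the"
[2,4] (S\N)\NP  >  k=3
[1,4] S\N  <  k=2
[0,4] S  >  k=1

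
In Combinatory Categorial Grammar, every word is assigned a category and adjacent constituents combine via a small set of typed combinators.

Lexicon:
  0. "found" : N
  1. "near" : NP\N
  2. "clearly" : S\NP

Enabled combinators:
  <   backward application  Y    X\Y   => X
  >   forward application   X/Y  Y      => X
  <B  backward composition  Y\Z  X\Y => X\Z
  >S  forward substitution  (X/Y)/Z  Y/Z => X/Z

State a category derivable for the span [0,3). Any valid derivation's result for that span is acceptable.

[0,3] S   <
  [0,1] "found" : N
  [1,3] S\N   <B
    [1,2] "near" : NP\N
    [2,3] "clearly" : S\NP

S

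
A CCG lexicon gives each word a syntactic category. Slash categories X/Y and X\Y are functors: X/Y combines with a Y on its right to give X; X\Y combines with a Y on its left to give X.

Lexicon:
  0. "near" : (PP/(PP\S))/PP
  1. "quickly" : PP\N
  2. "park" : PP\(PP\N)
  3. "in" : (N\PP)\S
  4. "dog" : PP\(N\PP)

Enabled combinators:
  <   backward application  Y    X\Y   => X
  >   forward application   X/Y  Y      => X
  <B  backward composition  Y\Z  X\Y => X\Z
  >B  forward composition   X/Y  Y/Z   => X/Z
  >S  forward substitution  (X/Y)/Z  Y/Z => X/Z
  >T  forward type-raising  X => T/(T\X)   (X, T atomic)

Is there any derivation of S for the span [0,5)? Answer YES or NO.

(PP/(PP\S))/PP PP\N PP\(PP\N) (N\PP)\S PP\(N\PP)
CKY chart[0,5] = {N/(N\PP), NP/(NP\PP), PP, PP/(PP\PP), S/(S\PP)}; S ∉ chart

NO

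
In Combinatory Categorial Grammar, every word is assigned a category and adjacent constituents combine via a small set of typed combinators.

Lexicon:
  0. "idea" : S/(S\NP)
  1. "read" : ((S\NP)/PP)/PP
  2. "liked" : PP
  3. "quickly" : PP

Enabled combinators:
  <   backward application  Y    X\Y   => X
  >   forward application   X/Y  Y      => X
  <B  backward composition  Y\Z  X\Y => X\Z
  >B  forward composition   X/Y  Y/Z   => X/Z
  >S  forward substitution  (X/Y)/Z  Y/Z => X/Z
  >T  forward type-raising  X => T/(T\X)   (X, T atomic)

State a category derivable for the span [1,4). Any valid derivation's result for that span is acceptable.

[0,4] S   >
  [0,1] "idea" : S/(S\NP)
  [1,4] S\NP   >
    [1,3] (S\NP)/PP   >
      [1,2] "read" : ((S\NP)/PP)/PP
      [2,3] "liked" : PP
    [3,4] "quickly" : PP

S\NP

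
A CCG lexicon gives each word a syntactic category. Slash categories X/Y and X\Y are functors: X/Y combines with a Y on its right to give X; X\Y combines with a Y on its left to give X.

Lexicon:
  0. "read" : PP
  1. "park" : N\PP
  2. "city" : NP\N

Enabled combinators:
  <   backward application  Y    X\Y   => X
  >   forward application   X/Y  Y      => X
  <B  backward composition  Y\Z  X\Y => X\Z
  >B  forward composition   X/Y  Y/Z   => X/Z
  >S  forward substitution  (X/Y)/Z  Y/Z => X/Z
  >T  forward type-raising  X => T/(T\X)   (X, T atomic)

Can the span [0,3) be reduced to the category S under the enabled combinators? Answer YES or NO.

NO

PP N\PP NP\N
CKY chart[0,3] = {N/(N\NP), NP, NP/(NP\NP), PP/(PP\NP), S/(S\NP)}; S ∉ chart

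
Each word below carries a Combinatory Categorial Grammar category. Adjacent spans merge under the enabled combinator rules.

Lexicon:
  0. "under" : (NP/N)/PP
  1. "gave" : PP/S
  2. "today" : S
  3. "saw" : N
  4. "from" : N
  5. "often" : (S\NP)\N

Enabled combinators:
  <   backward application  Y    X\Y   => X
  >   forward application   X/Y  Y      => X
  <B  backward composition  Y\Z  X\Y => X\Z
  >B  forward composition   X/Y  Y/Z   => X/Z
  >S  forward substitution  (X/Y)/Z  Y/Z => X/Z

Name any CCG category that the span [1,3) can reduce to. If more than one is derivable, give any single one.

PP

[0,6] S   <
  [0,4] NP   >
    [0,3] NP/N   >
      [0,1] "under" : (NP/N)/PP
      [1,3] PP   >
        [1,2] "gave" : PP/S
        [2,3] "today" : S
    [3,4] "saw" : N
  [4,6] S\NP   <
    [4,5] "from" : N
    [5,6] "often" : (S\NP)\N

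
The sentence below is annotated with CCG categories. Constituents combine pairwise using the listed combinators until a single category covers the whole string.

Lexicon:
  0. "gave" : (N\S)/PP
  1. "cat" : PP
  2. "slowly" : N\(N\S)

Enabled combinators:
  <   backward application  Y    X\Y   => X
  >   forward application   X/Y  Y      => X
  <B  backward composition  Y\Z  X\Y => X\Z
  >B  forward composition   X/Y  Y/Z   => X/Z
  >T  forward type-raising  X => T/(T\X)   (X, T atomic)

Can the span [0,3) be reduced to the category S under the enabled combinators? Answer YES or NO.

(N\S)/PP PP N\(N\S)
CKY chart[0,3] = {N, N/(N\N), NP/(NP\N), PP/(PP\N), S/(S\N)}; S ∉ chart

NO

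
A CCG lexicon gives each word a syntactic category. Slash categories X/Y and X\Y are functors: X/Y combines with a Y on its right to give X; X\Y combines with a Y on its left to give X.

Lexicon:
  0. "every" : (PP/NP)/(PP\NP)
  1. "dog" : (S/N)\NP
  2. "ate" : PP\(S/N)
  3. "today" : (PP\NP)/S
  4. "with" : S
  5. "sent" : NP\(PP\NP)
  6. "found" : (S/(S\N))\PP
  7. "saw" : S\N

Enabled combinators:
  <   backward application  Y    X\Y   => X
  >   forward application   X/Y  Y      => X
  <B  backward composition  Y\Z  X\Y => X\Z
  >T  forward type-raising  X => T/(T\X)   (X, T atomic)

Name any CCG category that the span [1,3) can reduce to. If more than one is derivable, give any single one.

PP\NP

[0,8] S   >
  [0,7] S/(S\N)   <
    [0,6] PP   >
      [0,3] PP/NP   >
        [0,1] "every" : (PP/NP)/(PP\NP)
        [1,3] PP\NP   <B
          [1,2] "dog" : (S/N)\NP
          [2,3] "ate" : PP\(S/N)
      [3,6] NP   <
        [3,5] PP\NP   >
          [3,4] "today" : (PP\NP)/S
          [4,5] "with" : S
        [5,6] "sent" : NP\(PP\NP)
    [6,7] "found" : (S/(S\N))\PP
  [7,8] "saw" : S\N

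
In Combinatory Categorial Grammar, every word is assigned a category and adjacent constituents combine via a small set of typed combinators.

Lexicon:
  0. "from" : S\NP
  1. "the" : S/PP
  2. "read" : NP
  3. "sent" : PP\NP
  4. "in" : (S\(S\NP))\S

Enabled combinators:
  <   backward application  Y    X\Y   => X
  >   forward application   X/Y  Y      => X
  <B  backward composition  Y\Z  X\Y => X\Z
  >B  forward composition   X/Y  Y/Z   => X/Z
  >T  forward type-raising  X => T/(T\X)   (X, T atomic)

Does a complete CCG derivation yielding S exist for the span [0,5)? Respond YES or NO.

[0,5] S   <
  [0,1] "from" : S\NP
  [1,5] S\(S\NP)   <
    [1,4] S   >
      [1,2] "the" : S/PP
      [2,4] PP   >
        [2,3] PP/(PP\NP)   >T
          [2,3] "read" : NP
        [3,4] "sent" : PP\NP
    [4,5] "in" : (S\(S\NP))\S

YES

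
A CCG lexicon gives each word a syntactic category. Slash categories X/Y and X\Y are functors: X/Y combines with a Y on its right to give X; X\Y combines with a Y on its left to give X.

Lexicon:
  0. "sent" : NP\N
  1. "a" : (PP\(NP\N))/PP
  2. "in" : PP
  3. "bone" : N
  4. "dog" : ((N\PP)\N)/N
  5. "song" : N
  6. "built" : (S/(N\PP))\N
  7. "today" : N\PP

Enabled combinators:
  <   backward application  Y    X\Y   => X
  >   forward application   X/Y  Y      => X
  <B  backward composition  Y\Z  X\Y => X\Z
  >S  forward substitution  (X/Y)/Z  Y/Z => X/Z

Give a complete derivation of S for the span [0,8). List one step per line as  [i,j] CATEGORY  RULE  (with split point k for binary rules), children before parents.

[0,8] S   >
  [0,7] S/(N\PP)   <
    [0,6] N   <
      [0,3] PP   <
        [0,1] "sent" : NP\N
        [1,3] PP\(NP\N)   >
          [1,2] "a" : (PP\(NP\N))/PP
          [2,3] "in" : PP
      [3,6] N\PP   <
        [3,4] "bone" : N
        [4,6] (N\PP)\N   >
          [4,5] "dog" : ((N\PP)\N)/N
          [5,6] "song" : N
    [6,7] "built" : (S/(N\PP))\N
  [7,8] "today" : N\PP

[0,1] NP\N  lex  "sent"
[1,2] (PP\(NP\N))/PP  lex  "a"
[2,3] PP  lex  "in"
[1,3] PP\(NP\N)  >  k=2
[0,3] PP  <  k=1
[3,4] N  lex  "bone"
[4,5] ((N\PP)\N)/N  lex  "dog"
[5,6] N  lex  "song"
[4,6] (N\PP)\N  >  k=5
[3,6] N\PP  <  k=4
[0,6] N  <  k=3
[6,7] (S/(N\PP))\N  lex  "built"
[0,7] S/(N\PP)  <  k=6
[7,8] N\PP  lex  "today"
[0,8] S  >  k=7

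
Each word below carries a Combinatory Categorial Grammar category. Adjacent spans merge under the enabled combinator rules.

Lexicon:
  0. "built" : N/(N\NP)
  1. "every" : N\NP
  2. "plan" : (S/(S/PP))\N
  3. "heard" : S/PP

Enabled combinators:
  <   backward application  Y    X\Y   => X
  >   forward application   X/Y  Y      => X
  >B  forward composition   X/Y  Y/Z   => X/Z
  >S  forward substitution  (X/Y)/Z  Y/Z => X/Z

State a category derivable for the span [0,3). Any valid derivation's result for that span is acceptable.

S/(S/PP)

[0,4] S   >
  [0,3] S/(S/PP)   <
    [0,2] N   >
      [0,1] "built" : N/(N\NP)
      [1,2] "every" : N\NP
    [2,3] "plan" : (S/(S/PP))\N
  [3,4] "heard" : S/PP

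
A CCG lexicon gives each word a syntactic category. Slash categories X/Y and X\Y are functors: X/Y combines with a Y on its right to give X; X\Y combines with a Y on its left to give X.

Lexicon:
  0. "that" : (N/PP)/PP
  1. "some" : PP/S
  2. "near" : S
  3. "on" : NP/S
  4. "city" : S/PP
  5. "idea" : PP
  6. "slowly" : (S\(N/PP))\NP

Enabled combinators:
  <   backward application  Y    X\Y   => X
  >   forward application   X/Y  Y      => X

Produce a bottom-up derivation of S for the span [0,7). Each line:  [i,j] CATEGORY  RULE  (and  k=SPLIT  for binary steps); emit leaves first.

[0,7] S   <
  [0,3] N/PP   >
    [0,1] "that" : (N/PP)/PP
    [1,3] PP   >
      [1,2] "some" : PP/S
      [2,3] "near" : S
  [3,7] S\(N/PP)   <
    [3,6] NP   >
      [3,4] "on" : NP/S
      [4,6] S   >
        [4,5] "city" : S/PP
        [5,6] "idea" : PP
    [6,7] "slowly" : (S\(N/PP))\NP

[0,1] (N/PP)/PP  lex  "that"
[1,2] PP/S  lex  "some"
[2,3] S  lex  "near"
[1,3] PP  >  k=2
[0,3] N/PP  >  k=1
[3,4] NP/S  lex  "on"
[4,5] S/PP  lex  "city"
[5,6] PP  lex  "idea"
[4,6] S  >  k=5
[3,6] NP  >  k=4
[6,7] (S\(N/PP))\NP  lex  "slowly"
[3,7] S\(N/PP)  <  k=6
[0,7] S  <  k=3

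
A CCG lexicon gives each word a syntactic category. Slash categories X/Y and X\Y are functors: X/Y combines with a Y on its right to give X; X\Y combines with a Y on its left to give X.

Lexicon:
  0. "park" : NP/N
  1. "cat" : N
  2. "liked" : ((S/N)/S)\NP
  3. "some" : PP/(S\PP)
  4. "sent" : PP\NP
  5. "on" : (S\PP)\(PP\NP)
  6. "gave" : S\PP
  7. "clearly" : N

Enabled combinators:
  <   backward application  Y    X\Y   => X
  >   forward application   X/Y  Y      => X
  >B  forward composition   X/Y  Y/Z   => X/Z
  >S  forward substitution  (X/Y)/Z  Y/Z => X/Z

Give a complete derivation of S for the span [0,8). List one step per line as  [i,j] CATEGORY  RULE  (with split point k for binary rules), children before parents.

[0,8] S   >
  [0,7] S/N   >
    [0,3] (S/N)/S   <
      [0,2] NP   >
        [0,1] "park" : NP/N
        [1,2] "cat" : N
      [2,3] "liked" : ((S/N)/S)\NP
    [3,7] S   <
      [3,6] PP   >
        [3,4] "some" : PP/(S\PP)
        [4,6] S\PP   <
          [4,5] "sent" : PP\NP
          [5,6] "on" : (S\PP)\(PP\NP)
      [6,7] "gave" : S\PP
  [7,8] "clearly" : N

[0,1] NP/N  lex  "park"
[1,2] N  lex  "cat"
[0,2] NP  >  k=1
[2,3] ((S/N)/S)\NP  lex  "liked"
[0,3] (S/N)/S  <  k=2
[3,4] PP/(S\PP)  lex  "some"
[4,5] PP\NP  lex  "sent"
[5,6] (S\PP)\(PP\NP)  lex  "on"
[4,6] S\PP  <  k=5
[3,6] PP  >  k=4
[6,7] S\PP  lex  "gave"
[3,7] S  <  k=6
[0,7] S/N  >  k=3
[7,8] N  lex  "clearly"
[0,8] S  >  k=7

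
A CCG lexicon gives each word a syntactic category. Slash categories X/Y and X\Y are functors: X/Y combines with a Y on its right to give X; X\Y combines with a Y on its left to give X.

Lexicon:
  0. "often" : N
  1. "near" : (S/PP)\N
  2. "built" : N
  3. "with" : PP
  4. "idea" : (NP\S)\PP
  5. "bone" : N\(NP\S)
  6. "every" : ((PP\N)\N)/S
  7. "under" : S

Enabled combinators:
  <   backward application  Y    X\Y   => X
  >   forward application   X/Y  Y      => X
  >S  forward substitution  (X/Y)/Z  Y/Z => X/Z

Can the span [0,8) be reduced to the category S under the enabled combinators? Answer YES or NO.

[0,8] S   >
  [0,2] S/PP   <
    [0,1] "often" : N
    [1,2] "near" : (S/PP)\N
  [2,8] PP   <
    [2,3] "built" : N
    [3,8] PP\N   <
      [3,6] N   <
        [3,5] NP\S   <
          [3,4] "with" : PP
          [4,5] "idea" : (NP\S)\PP
        [5,6] "bone" : N\(NP\S)
      [6,8] (PP\N)\N   >
        [6,7] "every" : ((PP\N)\N)/S
        [7,8] "under" : S

YES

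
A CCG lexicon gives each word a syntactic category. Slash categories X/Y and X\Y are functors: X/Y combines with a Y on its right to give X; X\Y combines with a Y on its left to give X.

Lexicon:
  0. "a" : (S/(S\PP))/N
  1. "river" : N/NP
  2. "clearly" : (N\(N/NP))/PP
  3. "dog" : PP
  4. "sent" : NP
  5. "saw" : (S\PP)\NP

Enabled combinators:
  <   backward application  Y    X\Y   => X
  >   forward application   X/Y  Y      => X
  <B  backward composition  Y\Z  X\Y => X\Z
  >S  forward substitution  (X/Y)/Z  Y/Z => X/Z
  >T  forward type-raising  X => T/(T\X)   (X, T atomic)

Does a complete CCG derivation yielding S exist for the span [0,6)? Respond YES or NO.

[0,6] S   >
  [0,4] S/(S\PP)   >
    [0,1] "a" : (S/(S\PP))/N
    [1,4] N   <
      [1,2] "river" : N/NP
      [2,4] N\(N/NP)   >
        [2,3] "clearly" : (N\(N/NP))/PP
        [3,4] "dog" : PP
  [4,6] S\PP   <
    [4,5] "sent" : NP
    [5,6] "saw" : (S\PP)\NP

YES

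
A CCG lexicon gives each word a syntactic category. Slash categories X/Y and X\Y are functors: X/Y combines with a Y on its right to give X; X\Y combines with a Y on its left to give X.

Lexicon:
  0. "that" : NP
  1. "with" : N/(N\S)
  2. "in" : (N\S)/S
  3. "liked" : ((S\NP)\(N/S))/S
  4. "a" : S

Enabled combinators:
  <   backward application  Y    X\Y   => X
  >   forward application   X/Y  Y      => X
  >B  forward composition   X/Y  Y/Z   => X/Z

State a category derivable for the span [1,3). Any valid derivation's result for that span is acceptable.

[0,5] S   <
  [0,1] "that" : NP
  [1,5] S\NP   <
    [1,3] N/S   >B
      [1,2] "with" : N/(N\S)
      [2,3] "in" : (N\S)/S
    [3,5] (S\NP)\(N/S)   >
      [3,4] "liked" : ((S\NP)\(N/S))/S
      [4,5] "a" : S

N/S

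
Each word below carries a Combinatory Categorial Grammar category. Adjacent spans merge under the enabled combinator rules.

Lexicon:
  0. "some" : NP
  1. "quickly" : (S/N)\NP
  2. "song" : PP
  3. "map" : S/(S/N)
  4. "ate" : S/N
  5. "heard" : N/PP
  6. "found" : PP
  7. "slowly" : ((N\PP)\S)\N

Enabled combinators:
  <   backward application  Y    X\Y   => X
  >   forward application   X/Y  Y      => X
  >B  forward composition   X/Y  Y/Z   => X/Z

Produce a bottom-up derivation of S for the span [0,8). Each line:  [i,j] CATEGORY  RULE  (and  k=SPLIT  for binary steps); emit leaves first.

[0,8] S   >
  [0,2] S/N   <
    [0,1] "some" : NP
    [1,2] "quickly" : (S/N)\NP
  [2,8] N   <
    [2,3] "song" : PP
    [3,8] N\PP   <
      [3,5] S   >
        [3,4] "map" : S/(S/N)
        [4,5] "ate" : S/N
      [5,8] (N\PP)\S   <
        [5,7] N   >
          [5,6] "heard" : N/PP
          [6,7] "found" : PP
        [7,8] "slowly" : ((N\PP)\S)\N

[0,1] NP  lex  "some"
[1,2] (S/N)\NP  lex  "quickly"
[0,2] S/N  <  k=1
[2,3] PP  lex  "song"
[3,4] S/(S/N)  lex  "map"
[4,5] S/N  lex  "ate"
[3,5] S  >  k=4
[5,6] N/PP  lex  "heard"
[6,7] PP  lex  "found"
[5,7] N  >  k=6
[7,8] ((N\PP)\S)\N  lex  "slowly"
[5,8] (N\PP)\S  <  k=7
[3,8] N\PP  <  k=5
[2,8] N  <  k=3
[0,8] S  >  k=2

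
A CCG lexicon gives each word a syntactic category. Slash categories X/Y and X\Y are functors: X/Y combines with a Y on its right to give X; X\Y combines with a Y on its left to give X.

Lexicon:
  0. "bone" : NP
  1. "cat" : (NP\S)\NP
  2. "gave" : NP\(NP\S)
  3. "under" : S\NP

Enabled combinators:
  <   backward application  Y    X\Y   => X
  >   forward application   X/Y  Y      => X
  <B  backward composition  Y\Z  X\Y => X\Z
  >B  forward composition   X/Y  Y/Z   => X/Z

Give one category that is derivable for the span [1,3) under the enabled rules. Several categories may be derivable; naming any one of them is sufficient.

[0,4] S   <
  [0,1] "bone" : NP
  [1,4] S\NP   <B
    [1,3] NP\NP   <B
      [1,2] "cat" : (NP\S)\NP
      [2,3] "gave" : NP\(NP\S)
    [3,4] "under" : S\NP

NP\NP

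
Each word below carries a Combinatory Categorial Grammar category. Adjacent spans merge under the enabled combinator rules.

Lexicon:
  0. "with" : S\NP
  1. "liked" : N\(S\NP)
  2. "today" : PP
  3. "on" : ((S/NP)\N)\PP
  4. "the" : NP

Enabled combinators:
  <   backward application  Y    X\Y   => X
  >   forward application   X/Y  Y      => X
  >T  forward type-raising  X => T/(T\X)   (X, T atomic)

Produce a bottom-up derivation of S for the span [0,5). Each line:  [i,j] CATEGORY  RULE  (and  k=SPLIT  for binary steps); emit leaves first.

[0,5] S   >
  [0,4] S/NP   <
    [0,2] N   <
      [0,1] "with" : S\NP
      [1,2] "liked" : N\(S\NP)
    [2,4] (S/NP)\N   <
      [2,3] "today" : PP
      [3,4] "on" : ((S/NP)\N)\PP
  [4,5] "the" : NP

[0,1] S\NP  lex  "with"
[1,2] N\(S\NP)  lex  "liked"
[0,2] N  <  k=1
[2,3] PP  lex  "today"
[3,4] ((S/NP)\N)\PP  lex  "on"
[2,4] (S/NP)\N  <  k=3
[0,4] S/NP  <  k=2
[4,5] NP  lex  "the"
[0,5] S  >  k=4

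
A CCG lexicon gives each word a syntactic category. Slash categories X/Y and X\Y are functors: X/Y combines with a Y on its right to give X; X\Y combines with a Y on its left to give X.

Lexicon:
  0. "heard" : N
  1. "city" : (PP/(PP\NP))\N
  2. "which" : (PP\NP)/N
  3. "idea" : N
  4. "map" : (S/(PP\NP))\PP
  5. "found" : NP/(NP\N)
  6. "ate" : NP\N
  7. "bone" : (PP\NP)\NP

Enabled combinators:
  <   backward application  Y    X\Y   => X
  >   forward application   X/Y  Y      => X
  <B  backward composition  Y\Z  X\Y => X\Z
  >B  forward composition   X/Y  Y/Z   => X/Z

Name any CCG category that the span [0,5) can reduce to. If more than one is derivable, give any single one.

S/(PP\NP)

[0,8] S   >
  [0,5] S/(PP\NP)   <
    [0,4] PP   >
      [0,3] PP/N   >B
        [0,2] PP/(PP\NP)   <
          [0,1] "heard" : N
          [1,2] "city" : (PP/(PP\NP))\N
        [2,3] "which" : (PP\NP)/N
      [3,4] "idea" : N
    [4,5] "map" : (S/(PP\NP))\PP
  [5,8] PP\NP   <
    [5,7] NP   >
      [5,6] "found" : NP/(NP\N)
      [6,7] "ate" : NP\N
    [7,8] "bone" : (PP\NP)\NP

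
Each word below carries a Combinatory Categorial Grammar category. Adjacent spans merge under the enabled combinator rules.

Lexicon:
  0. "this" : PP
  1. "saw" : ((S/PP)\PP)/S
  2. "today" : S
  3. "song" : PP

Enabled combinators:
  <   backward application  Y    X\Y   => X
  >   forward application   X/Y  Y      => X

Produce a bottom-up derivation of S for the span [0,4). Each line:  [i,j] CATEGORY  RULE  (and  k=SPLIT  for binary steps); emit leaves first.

[0,1] PP  lex  "this"
[1,2] ((S/PP)\PP)/S  lex  "saw"
[2,3] S  lex  "today"
[1,3] (S/PP)\PP  >  k=2
[0,3] S/PP  <  k=1
[3,4] PP  lex  "song"
[0,4] S  >  k=3

[0,4] S   >
  [0,3] S/PP   <
    [0,1] "this" : PP
    [1,3] (S/PP)\PP   >
      [1,2] "saw" : ((S/PP)\PP)/S
      [2,3] "today" : S
  [3,4] "song" : PP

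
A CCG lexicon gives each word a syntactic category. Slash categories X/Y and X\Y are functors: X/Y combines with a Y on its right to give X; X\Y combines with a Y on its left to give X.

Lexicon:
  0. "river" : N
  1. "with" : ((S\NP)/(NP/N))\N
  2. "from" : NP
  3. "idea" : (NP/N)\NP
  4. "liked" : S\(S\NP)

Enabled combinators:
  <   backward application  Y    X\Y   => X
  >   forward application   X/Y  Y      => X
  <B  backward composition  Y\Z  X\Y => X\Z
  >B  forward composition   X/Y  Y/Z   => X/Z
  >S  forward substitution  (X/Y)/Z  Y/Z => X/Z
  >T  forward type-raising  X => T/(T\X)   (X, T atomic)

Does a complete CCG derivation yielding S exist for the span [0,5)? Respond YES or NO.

[0,5] S   <
  [0,4] S\NP   >
    [0,2] (S\NP)/(NP/N)   <
      [0,1] "river" : N
      [1,2] "with" : ((S\NP)/(NP/N))\N
    [2,4] NP/N   <
      [2,3] "from" : NP
      [3,4] "idea" : (NP/N)\NP
  [4,5] "liked" : S\(S\NP)

YES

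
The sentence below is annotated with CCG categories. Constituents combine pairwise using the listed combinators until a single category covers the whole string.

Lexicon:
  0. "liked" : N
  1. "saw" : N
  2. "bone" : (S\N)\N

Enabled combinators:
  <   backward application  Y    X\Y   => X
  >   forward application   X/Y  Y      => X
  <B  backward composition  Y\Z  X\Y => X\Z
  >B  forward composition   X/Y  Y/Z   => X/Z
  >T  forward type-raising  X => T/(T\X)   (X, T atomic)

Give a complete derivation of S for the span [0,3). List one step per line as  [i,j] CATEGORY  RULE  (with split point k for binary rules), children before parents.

[0,1] N  lex  "liked"
[0,1] S/(S\N)  >T
[1,2] N  lex  "saw"
[2,3] (S\N)\N  lex  "bone"
[1,3] S\N  <  k=2
[0,3] S  >  k=1

[0,3] S   >
  [0,1] S/(S\N)   >T
    [0,1] "liked" : N
  [1,3] S\N   <
    [1,2] "saw" : N
    [2,3] "bone" : (S\N)\N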